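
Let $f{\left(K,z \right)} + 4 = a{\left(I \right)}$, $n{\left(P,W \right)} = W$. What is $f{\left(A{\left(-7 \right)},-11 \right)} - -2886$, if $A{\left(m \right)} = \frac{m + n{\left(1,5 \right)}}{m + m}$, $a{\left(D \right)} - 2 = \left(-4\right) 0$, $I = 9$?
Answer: $2884$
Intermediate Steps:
$a{\left(D \right)} = 2$ ($a{\left(D \right)} = 2 - 0 = 2 + 0 = 2$)
$A{\left(m \right)} = \frac{5 + m}{2 m}$ ($A{\left(m \right)} = \frac{m + 5}{m + m} = \frac{5 + m}{2 m}$)
$f{\left(K,z \right)} = -2$ ($f{\left(K,z \right)} = -4 + 2 = -2$)
$f{\left(A{\left(-7 \right)},-11 \right)} - -2886 = -2 - -2886 = -2 + 2886 = 2884$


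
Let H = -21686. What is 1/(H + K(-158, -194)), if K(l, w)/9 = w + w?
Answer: -1/25178 ≈ -3.9717e-5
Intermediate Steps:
K(l, w) = 18*w (K(l, w) = 9*(w + w) = 9*(2*w) = 18*w)
1/(H + K(-158, -194)) = 1/(-21686 + 18*(-194)) = 1/(-21686 - 3492) = 1/(-25178) = -1/25178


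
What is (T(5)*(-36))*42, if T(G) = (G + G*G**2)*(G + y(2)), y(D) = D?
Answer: -1375920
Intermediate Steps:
T(G) = (2 + G)*(G + G**3) (T(G) = (G + G*G**2)*(G + 2) = (G + G**3)*(2 + G) = (2 + G)*(G + G**3))
(T(5)*(-36))*42 = ((5*(2 + 5 + 5**3 + 2*5**2))*(-36))*42 = ((5*(2 + 5 + 125 + 2*25))*(-36))*42 = ((5*(2 + 5 + 125 + 50))*(-36))*42 = ((5*182)*(-36))*42 = (910*(-36))*42 = -32760*42 = -1375920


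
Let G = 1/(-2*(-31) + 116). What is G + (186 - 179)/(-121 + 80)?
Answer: -1205/7298 ≈ -0.16511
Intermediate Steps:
G = 1/178 (G = 1/(62 + 116) = 1/178 ≈ 0.0056180)
G + (186 - 179)/(-121 + 80) = 1/178 + (186 - 179)/(-121 + 80) = 1/178 + 7/(-41) = 1/178 + 7*(-1/41) = 1/178 - 7/41 = -1205/7298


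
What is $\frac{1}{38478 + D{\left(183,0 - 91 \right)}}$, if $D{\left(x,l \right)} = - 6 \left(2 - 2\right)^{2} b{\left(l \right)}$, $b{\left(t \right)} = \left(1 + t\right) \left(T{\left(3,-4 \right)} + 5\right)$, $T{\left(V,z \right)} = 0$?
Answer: $\frac{1}{38478} \approx 2.5989 \cdot 10^{-5}$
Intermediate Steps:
$b{\left(t \right)} = 5 + 5 t$ ($b{\left(t \right)} = \left(1 + t\right) \left(0 + 5\right) = \left(1 + t\right) 5 = 5 + 5 t$)
$D{\left(x,l \right)} = 0$ ($D{\left(x,l \right)} = - 6 \left(2 - 2\right)^{2} \left(5 + 5 l\right) = - 6 \cdot 0^{2} \left(5 + 5 l\right) = \left(-6\right) 0 \left(5 + 5 l\right) = 0 \left(5 + 5 l\right) = 0$)
$\frac{1}{38478 + D{\left(183,0 - 91 \right)}} = \frac{1}{38478 + 0} = \frac{1}{38478}$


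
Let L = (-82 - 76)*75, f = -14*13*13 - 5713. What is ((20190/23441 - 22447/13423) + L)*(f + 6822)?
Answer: 4687152388213899/314648543 ≈ 1.4896e+7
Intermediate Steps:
f = -8079 (f = -182*13 - 5713 = -2366 - 5713 = -8079)
L = -11850 (L = -158*75 = -11850)
((20190/23441 - 22447/13423) + L)*(f + 6822) = ((20190/23441 - 22447/13423) - 11850)*(-8079 + 6822) = ((20190*(1/23441) - 22447*1/13423) - 11850)*(-1257) = ((20190/23441 - 22447/13423) - 11850)*(-1257) = (-255169757/314648543 - 11850)*(-1257) = -3728840404307/314648543*(-1257) = 4687152388213899/314648543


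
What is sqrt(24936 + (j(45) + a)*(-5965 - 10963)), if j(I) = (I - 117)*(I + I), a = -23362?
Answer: 2*sqrt(126297578) ≈ 22476.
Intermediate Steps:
j(I) = 2*I*(-117 + I) (j(I) = (-117 + I)*(2*I) = 2*I*(-117 + I))
sqrt(24936 + (j(45) + a)*(-5965 - 10963)) = sqrt(24936 + (2*45*(-117 + 45) - 23362)*(-5965 - 10963)) = sqrt(24936 + (2*45*(-72) - 23362)*(-16928)) = sqrt(24936 + (-6480 - 23362)*(-16928)) = sqrt(24936 - 29842*(-16928)) = sqrt(24936 + 505165376) = sqrt(505190312) = 2*sqrt(126297578)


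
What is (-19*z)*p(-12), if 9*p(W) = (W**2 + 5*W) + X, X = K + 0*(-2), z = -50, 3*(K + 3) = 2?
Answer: 232750/27 ≈ 8620.4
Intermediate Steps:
K = -7/3 (K = -3 + (1/3)*2 = -3 + 2/3 = -7/3 ≈ -2.3333)
X = -7/3 (X = -7/3 + 0*(-2) = -7/3 + 0 = -7/3 ≈ -2.3333)
p(W) = -7/27 + W**2/9 + 5*W/9 (p(W) = ((W**2 + 5*W) - 7/3)/9 = (-7/3 + W**2 + 5*W)/9 = -7/27 + W**2/9 + 5*W/9)
(-19*z)*p(-12) = (-19*(-50))*(-7/27 + (1/9)*(-12)**2 + (5/9)*(-12)) = 950*(-7/27 + (1/9)*144 - 20/3) = 950*(-7/27 + 16 - 20/3) = 950*(245/27) = 232750/27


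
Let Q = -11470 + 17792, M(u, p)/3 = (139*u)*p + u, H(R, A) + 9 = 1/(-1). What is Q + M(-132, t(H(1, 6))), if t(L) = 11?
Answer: -599558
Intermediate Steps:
H(R, A) = -10 (H(R, A) = -9 + 1/(-1) = -9 - 1 = -10)
M(u, p) = 3*u + 417*p*u (M(u, p) = 3*((139*u)*p + u) = 3*(139*p*u + u) = 3*(u + 139*p*u) = 3*u + 417*p*u)
Q = 6322
Q + M(-132, t(H(1, 6))) = 6322 + 3*(-132)*(1 + 139*11) = 6322 + 3*(-132)*(1 + 1529) = 6322 + 3*(-132)*1530 = 6322 - 605880 = -599558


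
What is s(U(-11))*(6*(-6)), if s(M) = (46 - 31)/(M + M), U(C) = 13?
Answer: -270/13 ≈ -20.769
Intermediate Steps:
s(M) = 15/(2*M) (s(M) = 15/((2*M)) = 15*(1/(2*M)) = 15/(2*M))
s(U(-11))*(6*(-6)) = ((15/2)/13)*(6*(-6)) = ((15/2)*(1/13))*(-36) = (15/26)*(-36) = -270/13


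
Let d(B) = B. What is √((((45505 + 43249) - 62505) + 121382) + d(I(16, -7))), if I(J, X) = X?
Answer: 2*√36906 ≈ 384.22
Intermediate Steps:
√((((45505 + 43249) - 62505) + 121382) + d(I(16, -7))) = √((((45505 + 43249) - 62505) + 121382) - 7) = √(((88754 - 62505) + 121382) - 7) = √((26249 + 121382) - 7) = √(147631 - 7) = √147624 = 2*√36906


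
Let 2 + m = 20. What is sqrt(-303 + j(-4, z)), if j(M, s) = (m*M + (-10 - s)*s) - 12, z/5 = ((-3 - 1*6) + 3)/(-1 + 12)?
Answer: I*sqrt(44427)/11 ≈ 19.162*I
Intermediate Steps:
z = -30/11 (z = 5*(((-3 - 1*6) + 3)/(-1 + 12)) = 5*(((-3 - 6) + 3)/11) = 5*((-9 + 3)*(1/11)) = 5*(-6*1/11) = 5*(-6/11) = -30/11 ≈ -2.7273)
m = 18 (m = -2 + 20 = 18)
j(M, s) = -12 + 18*M + s*(-10 - s) (j(M, s) = (18*M + (-10 - s)*s) - 12 = (18*M + s*(-10 - s)) - 12 = -12 + 18*M + s*(-10 - s))
sqrt(-303 + j(-4, z)) = sqrt(-303 + (-12 - (-30/11)**2 - 10*(-30/11) + 18*(-4))) = sqrt(-303 + (-12 - 1*900/121 + 300/11 - 72)) = sqrt(-303 + (-12 - 900/121 + 300/11 - 72)) = sqrt(-303 - 7764/121) = sqrt(-44427/121) = I*sqrt(44427)/11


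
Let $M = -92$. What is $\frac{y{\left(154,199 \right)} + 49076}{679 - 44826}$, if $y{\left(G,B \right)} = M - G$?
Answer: $- \frac{48830}{44147} \approx -1.1061$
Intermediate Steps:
$y{\left(G,B \right)} = -92 - G$
$\frac{y{\left(154,199 \right)} + 49076}{679 - 44826} = \frac{\left(-92 - 154\right) + 49076}{679 - 44826} = \frac{\left(-92 - 154\right) + 49076}{-44147} = \left(-246 + 49076\right) \left(- \frac{1}{44147}\right) = 48830 \left(- \frac{1}{44147}\right) = - \frac{48830}{44147}$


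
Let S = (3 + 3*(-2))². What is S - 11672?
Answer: -11663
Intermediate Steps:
S = 9 (S = (3 - 6)² = (-3)² = 9)
S - 11672 = 9 - 11672 = -11663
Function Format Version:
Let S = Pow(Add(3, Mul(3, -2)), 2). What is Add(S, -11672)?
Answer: -11663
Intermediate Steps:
S = 9 (S = Pow(Add(3, -6), 2) = Pow(-3, 2) = 9)
Add(S, -11672) = Add(9, -11672) = -11663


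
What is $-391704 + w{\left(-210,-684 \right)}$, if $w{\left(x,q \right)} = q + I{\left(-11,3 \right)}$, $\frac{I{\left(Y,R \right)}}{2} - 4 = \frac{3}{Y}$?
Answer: $- \frac{4316186}{11} \approx -3.9238 \cdot 10^{5}$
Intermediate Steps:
$I{\left(Y,R \right)} = 8 + \frac{6}{Y}$ ($I{\left(Y,R \right)} = 8 + 2 \frac{3}{Y} = 8 + \frac{6}{Y}$)
$w{\left(x,q \right)} = \frac{82}{11} + q$ ($w{\left(x,q \right)} = q + \left(8 + \frac{6}{-11}\right) = q + \left(8 + 6 \left(- \frac{1}{11}\right)\right) = q + \left(8 - \frac{6}{11}\right) = q + \frac{82}{11} = \frac{82}{11} + q$)
$-391704 + w{\left(-210,-684 \right)} = -391704 + \left(\frac{82}{11} - 684\right) = -391704 - \frac{7442}{11} = - \frac{4316186}{11}$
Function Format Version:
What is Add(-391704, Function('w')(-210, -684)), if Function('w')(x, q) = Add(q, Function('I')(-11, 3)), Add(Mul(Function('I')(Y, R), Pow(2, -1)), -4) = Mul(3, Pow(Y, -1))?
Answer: Rational(-4316186, 11) ≈ -3.9238e+5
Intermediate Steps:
Function('I')(Y, R) = Add(8, Mul(6, Pow(Y, -1))) (Function('I')(Y, R) = Add(8, Mul(2, Mul(3, Pow(Y, -1)))) = Add(8, Mul(6, Pow(Y, -1))))
Function('w')(x, q) = Add(Rational(82, 11), q) (Function('w')(x, q) = Add(q, Add(8, Mul(6, Pow(-11, -1)))) = Add(q, Add(8, Mul(6, Rational(-1, 11)))) = Add(q, Add(8, Rational(-6, 11))) = Add(q, Rational(82, 11)) = Add(Rational(82, 11), q))
Add(-391704, Function('w')(-210, -684)) = Add(-391704, Add(Rational(82, 11), -684)) = Add(-391704, Rational(-7442, 11)) = Rational(-4316186, 11)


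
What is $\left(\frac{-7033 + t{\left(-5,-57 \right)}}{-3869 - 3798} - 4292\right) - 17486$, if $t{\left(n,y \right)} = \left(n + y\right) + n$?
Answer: $- \frac{166964826}{7667} \approx -21777.0$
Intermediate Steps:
$t{\left(n,y \right)} = y + 2 n$
$\left(\frac{-7033 + t{\left(-5,-57 \right)}}{-3869 - 3798} - 4292\right) - 17486 = \left(\frac{-7033 + \left(-57 + 2 \left(-5\right)\right)}{-3869 - 3798} - 4292\right) - 17486 = \left(\frac{-7033 - 67}{-7667} - 4292\right) - 17486 = \left(\left(-7033 - 67\right) \left(- \frac{1}{7667}\right) - 4292\right) - 17486 = \left(\left(-7100\right) \left(- \frac{1}{7667}\right) - 4292\right) - 17486 = \left(\frac{7100}{7667} - 4292\right) - 17486 = - \frac{32899664}{7667} - 17486 = - \frac{166964826}{7667}$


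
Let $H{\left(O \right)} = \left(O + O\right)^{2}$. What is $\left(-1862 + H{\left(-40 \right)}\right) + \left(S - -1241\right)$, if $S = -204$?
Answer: $5575$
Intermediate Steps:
$H{\left(O \right)} = 4 O^{2}$ ($H{\left(O \right)} = \left(2 O\right)^{2} = 4 O^{2}$)
$\left(-1862 + H{\left(-40 \right)}\right) + \left(S - -1241\right) = \left(-1862 + 4 \left(-40\right)^{2}\right) - -1037 = \left(-1862 + 4 \cdot 1600\right) + \left(-204 + 1241\right) = \left(-1862 + 6400\right) + 1037 = 4538 + 1037 = 5575$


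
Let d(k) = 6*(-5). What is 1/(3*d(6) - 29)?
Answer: -1/119 ≈ -0.0084034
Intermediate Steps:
d(k) = -30
1/(3*d(6) - 29) = 1/(3*(-30) - 29) = 1/(-90 - 29) = 1/(-119) = -1/119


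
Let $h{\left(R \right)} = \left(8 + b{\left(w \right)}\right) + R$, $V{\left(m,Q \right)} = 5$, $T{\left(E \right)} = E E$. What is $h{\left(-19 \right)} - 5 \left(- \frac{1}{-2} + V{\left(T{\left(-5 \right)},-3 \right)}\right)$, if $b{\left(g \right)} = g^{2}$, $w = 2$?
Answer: $- \frac{69}{2} \approx -34.5$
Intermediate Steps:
$T{\left(E \right)} = E^{2}$
$h{\left(R \right)} = 12 + R$ ($h{\left(R \right)} = \left(8 + 2^{2}\right) + R = \left(8 + 4\right) + R = 12 + R$)
$h{\left(-19 \right)} - 5 \left(- \frac{1}{-2} + V{\left(T{\left(-5 \right)},-3 \right)}\right) = \left(12 - 19\right) - 5 \left(- \frac{1}{-2} + 5\right) = -7 - 5 \left(\left(-1\right) \left(- \frac{1}{2}\right) + 5\right) = -7 - 5 \left(\frac{1}{2} + 5\right) = -7 - \frac{55}{2} = - \frac{69}{2}$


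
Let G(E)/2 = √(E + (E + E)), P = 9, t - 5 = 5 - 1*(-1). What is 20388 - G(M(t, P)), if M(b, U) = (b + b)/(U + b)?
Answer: 20388 - √330/5 ≈ 20384.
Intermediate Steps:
t = 11 (t = 5 + (5 - 1*(-1)) = 5 + (5 + 1) = 5 + 6 = 11)
M(b, U) = 2*b/(U + b) (M(b, U) = (2*b)/(U + b) = 2*b/(U + b))
G(E) = 2*√3*√E (G(E) = 2*√(E + (E + E)) = 2*√(E + 2*E) = 2*√(3*E) = 2*(√3*√E) = 2*√3*√E)
20388 - G(M(t, P)) = 20388 - 2*√3*√(2*11/(9 + 11)) = 20388 - 2*√3*√(2*11/20) = 20388 - 2*√3*√(2*11*(1/20)) = 20388 - 2*√3*√(11/10) = 20388 - 2*√3*√110/10 = 20388 - √330/5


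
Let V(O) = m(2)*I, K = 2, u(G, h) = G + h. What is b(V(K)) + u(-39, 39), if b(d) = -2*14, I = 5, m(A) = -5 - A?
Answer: -28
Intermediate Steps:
V(O) = -35 (V(O) = (-5 - 1*2)*5 = (-5 - 2)*5 = -7*5 = -35)
b(d) = -28
b(V(K)) + u(-39, 39) = -28 + (-39 + 39) = -28 + 0 = -28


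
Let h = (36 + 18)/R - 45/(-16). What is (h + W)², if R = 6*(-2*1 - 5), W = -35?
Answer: 14055001/12544 ≈ 1120.5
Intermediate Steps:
R = -42 (R = 6*(-2 - 5) = 6*(-7) = -42)
h = 171/112 (h = (36 + 18)/(-42) - 45/(-16) = 54*(-1/42) - 45*(-1/16) = -9/7 + 45/16 = 171/112 ≈ 1.5268)
(h + W)² = (171/112 - 35)² = (-3749/112)² = 14055001/12544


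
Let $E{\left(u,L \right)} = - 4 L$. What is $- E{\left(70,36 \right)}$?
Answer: $144$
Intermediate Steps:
$- E{\left(70,36 \right)} = - \left(-4\right) 36 = \left(-1\right) \left(-144\right) = 144$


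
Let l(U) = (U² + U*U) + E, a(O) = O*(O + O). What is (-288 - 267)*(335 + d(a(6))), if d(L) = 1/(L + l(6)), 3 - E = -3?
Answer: -1859287/10 ≈ -1.8593e+5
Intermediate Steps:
E = 6 (E = 3 - 1*(-3) = 3 + 3 = 6)
a(O) = 2*O² (a(O) = O*(2*O) = 2*O²)
l(U) = 6 + 2*U² (l(U) = (U² + U*U) + 6 = (U² + U²) + 6 = 2*U² + 6 = 6 + 2*U²)
d(L) = 1/(78 + L) (d(L) = 1/(L + (6 + 2*6²)) = 1/(L + (6 + 2*36)) = 1/(L + (6 + 72)) = 1/(L + 78) = 1/(78 + L))
(-288 - 267)*(335 + d(a(6))) = (-288 - 267)*(335 + 1/(78 + 2*6²)) = -555*(335 + 1/(78 + 2*36)) = -555*(335 + 1/(78 + 72)) = -555*(335 + 1/150) = -555*50251/150 = -1859287/10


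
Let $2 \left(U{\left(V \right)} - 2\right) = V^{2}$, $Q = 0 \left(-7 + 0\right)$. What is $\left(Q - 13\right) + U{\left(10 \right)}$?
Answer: $39$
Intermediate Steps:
$Q = 0$ ($Q = 0 \left(-7\right) = 0$)
$U{\left(V \right)} = 2 + \frac{V^{2}}{2}$
$\left(Q - 13\right) + U{\left(10 \right)} = \left(0 - 13\right) + \left(2 + \frac{10^{2}}{2}\right) = -13 + \left(2 + \frac{1}{2} \cdot 100\right) = -13 + \left(2 + 50\right) = -13 + 52 = 39$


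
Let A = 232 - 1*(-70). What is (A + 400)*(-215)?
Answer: -150930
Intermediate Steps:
A = 302 (A = 232 + 70 = 302)
(A + 400)*(-215) = (302 + 400)*(-215) = 702*(-215) = -150930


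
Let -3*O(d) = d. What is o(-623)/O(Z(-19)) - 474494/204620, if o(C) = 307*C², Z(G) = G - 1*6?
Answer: 7314484659523/511550 ≈ 1.4299e+7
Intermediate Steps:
Z(G) = -6 + G (Z(G) = G - 6 = -6 + G)
O(d) = -d/3
o(-623)/O(Z(-19)) - 474494/204620 = (307*(-623)²)/((-(-6 - 19)/3)) - 474494/204620 = (307*388129)/((-⅓*(-25))) - 474494*1/204620 = 119155603/(25/3) - 237247/102310 = 119155603*(3/25) - 237247/102310 = 357466809/25 - 237247/102310 = 7314484659523/511550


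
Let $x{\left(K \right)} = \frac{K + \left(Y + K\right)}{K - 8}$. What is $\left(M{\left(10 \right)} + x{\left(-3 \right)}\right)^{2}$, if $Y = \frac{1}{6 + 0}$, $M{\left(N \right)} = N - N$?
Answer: $\frac{1225}{4356} \approx 0.28122$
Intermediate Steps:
$M{\left(N \right)} = 0$
$Y = \frac{1}{6} \approx 0.16667$
$x{\left(K \right)} = \frac{\frac{1}{6} + 2 K}{-8 + K}$ ($x{\left(K \right)} = \frac{K + \left(\frac{1}{6} + K\right)}{K - 8} = \frac{\frac{1}{6} + 2 K}{-8 + K}$)
$\left(M{\left(10 \right)} + x{\left(-3 \right)}\right)^{2} = \left(0 + \frac{1 + 12 \left(-3\right)}{6 \left(-8 - 3\right)}\right)^{2} = \left(0 + \frac{1 - 36}{6 \left(-11\right)}\right)^{2} = \left(0 + \frac{1}{6} \left(- \frac{1}{11}\right) \left(-35\right)\right)^{2} = \left(0 + \frac{35}{66}\right)^{2} = \left(\frac{35}{66}\right)^{2} = \frac{1225}{4356}$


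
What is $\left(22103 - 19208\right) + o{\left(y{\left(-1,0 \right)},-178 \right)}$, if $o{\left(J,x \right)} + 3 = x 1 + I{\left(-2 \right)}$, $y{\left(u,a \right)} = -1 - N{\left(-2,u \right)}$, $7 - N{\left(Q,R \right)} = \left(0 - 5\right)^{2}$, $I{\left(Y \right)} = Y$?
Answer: $2712$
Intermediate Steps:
$N{\left(Q,R \right)} = -18$ ($N{\left(Q,R \right)} = 7 - \left(0 - 5\right)^{2} = 7 - \left(-5\right)^{2} = 7 - 25 = -18$)
$y{\left(u,a \right)} = 17$ ($y{\left(u,a \right)} = -1 - -18 = -1 + 18 = 17$)
$o{\left(J,x \right)} = -5 + x$ ($o{\left(J,x \right)} = -3 + \left(x 1 - 2\right) = -3 + \left(x - 2\right) = -3 + \left(-2 + x\right) = -5 + x$)
$\left(22103 - 19208\right) + o{\left(y{\left(-1,0 \right)},-178 \right)} = \left(22103 - 19208\right) - 183 = 2895 - 183 = 2712$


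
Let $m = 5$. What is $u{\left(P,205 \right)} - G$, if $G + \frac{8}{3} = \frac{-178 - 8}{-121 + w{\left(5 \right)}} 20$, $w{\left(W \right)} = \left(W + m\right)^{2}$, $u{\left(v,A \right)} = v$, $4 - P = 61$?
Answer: $- \frac{4861}{21} \approx -231.48$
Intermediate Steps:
$P = -57$ ($P = 4 - 61 = -57$)
$w{\left(W \right)} = \left(5 + W\right)^{2}$ ($w{\left(W \right)} = \left(W + 5\right)^{2} = \left(5 + W\right)^{2}$)
$G = \frac{3664}{21}$ ($G = - \frac{8}{3} + \frac{-178 - 8}{-121 + \left(5 + 5\right)^{2}} \cdot 20 = - \frac{8}{3} + - \frac{186}{-121 + 10^{2}} \cdot 20 = - \frac{8}{3} + - \frac{186}{-121 + 100} \cdot 20 = - \frac{8}{3} + - \frac{186}{-21} \cdot 20 = - \frac{8}{3} + \left(-186\right) \left(- \frac{1}{21}\right) 20 = - \frac{8}{3} + \frac{62}{7} \cdot 20 = - \frac{8}{3} + \frac{1240}{7} = \frac{3664}{21} \approx 174.48$)
$u{\left(P,205 \right)} - G = -57 - \frac{3664}{21} = - \frac{4861}{21}$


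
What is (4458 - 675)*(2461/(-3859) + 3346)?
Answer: 48837595599/3859 ≈ 1.2656e+7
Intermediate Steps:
(4458 - 675)*(2461/(-3859) + 3346) = 3783*(2461*(-1/3859) + 3346) = 3783*(-2461/3859 + 3346) = 3783*(12909753/3859) = 48837595599/3859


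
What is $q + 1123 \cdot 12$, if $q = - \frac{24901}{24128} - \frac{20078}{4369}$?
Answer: $\frac{1419982431979}{105415232} \approx 13470.0$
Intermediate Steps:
$q = - \frac{593234453}{105415232}$ ($q = \left(-24901\right) \frac{1}{24128} - \frac{20078}{4369} = - \frac{24901}{24128} - \frac{20078}{4369} = - \frac{593234453}{105415232} \approx -5.6276$)
$q + 1123 \cdot 12 = - \frac{593234453}{105415232} + 1123 \cdot 12 = - \frac{593234453}{105415232} + 13476 = \frac{1419982431979}{105415232}$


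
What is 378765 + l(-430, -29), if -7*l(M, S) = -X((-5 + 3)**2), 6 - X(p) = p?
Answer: 2651357/7 ≈ 3.7877e+5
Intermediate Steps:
X(p) = 6 - p
l(M, S) = 2/7 (l(M, S) = -(-1)*(6 - (-5 + 3)**2)/7 = -(-1)*(6 - 1*(-2)**2)/7 = -(-1)*(6 - 1*4)/7 = -(-1)*(6 - 4)/7 = -(-1)*2/7 = -1/7*(-2) = 2/7)
378765 + l(-430, -29) = 378765 + 2/7 = 2651357/7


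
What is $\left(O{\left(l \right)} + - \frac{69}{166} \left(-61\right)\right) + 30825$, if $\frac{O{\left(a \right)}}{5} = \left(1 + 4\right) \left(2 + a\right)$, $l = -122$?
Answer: $\frac{4623159}{166} \approx 27850.0$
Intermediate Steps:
$O{\left(a \right)} = 50 + 25 a$ ($O{\left(a \right)} = 5 \left(1 + 4\right) \left(2 + a\right) = 5 \cdot 5 \left(2 + a\right) = 5 \left(10 + 5 a\right) = 50 + 25 a$)
$\left(O{\left(l \right)} + - \frac{69}{166} \left(-61\right)\right) + 30825 = \left(\left(50 + 25 \left(-122\right)\right) + - \frac{69}{166} \left(-61\right)\right) + 30825 = \left(\left(50 - 3050\right) + \left(-69\right) \frac{1}{166} \left(-61\right)\right) + 30825 = \left(-3000 - - \frac{4209}{166}\right) + 30825 = \left(-3000 + \frac{4209}{166}\right) + 30825 = - \frac{493791}{166} + 30825 = \frac{4623159}{166}$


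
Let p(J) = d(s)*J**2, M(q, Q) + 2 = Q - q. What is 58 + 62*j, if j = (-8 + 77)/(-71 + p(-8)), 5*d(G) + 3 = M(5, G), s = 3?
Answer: 25184/803 ≈ 31.362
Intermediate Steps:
M(q, Q) = -2 + Q - q (M(q, Q) = -2 + (Q - q) = -2 + Q - q)
d(G) = -2 + G/5 (d(G) = -3/5 + (-2 + G - 1*5)/5 = -3/5 + (-2 + G - 5)/5 = -3/5 + (-7 + G)/5 = -3/5 + (-7/5 + G/5) = -2 + G/5)
p(J) = -7*J**2/5 (p(J) = (-2 + (1/5)*3)*J**2 = (-2 + 3/5)*J**2 = -7*J**2/5)
j = -345/803 (j = (-8 + 77)/(-71 - 7/5*(-8)**2) = 69/(-71 - 7/5*64) = 69/(-71 - 448/5) = 69/(-803/5) = 69*(-5/803) = -345/803 ≈ -0.42964)
58 + 62*j = 58 + 62*(-345/803) = 58 - 21390/803 = 25184/803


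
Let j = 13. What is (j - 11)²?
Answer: 4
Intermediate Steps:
(j - 11)² = (13 - 11)² = 2² = 4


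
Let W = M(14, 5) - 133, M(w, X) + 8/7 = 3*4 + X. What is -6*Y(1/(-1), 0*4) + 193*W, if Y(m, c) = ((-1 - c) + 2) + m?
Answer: -158260/7 ≈ -22609.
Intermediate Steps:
M(w, X) = 76/7 + X (M(w, X) = -8/7 + (3*4 + X) = -8/7 + (12 + X) = 76/7 + X)
W = -820/7 (W = (76/7 + 5) - 133 = 111/7 - 133 = -820/7 ≈ -117.14)
Y(m, c) = 1 + m - c (Y(m, c) = (1 - c) + m = 1 + m - c)
-6*Y(1/(-1), 0*4) + 193*W = -6*(1 + 1/(-1) - 0*4) + 193*(-820/7) = -6*(1 - 1 - 1*0) - 158260/7 = -6*(1 - 1 + 0) - 158260/7 = -6*0 - 158260/7 = 0 - 158260/7 = -158260/7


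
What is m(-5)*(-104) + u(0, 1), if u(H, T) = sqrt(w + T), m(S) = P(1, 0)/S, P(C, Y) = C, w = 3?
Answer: 114/5 ≈ 22.800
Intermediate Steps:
m(S) = 1/S
u(H, T) = sqrt(3 + T)
m(-5)*(-104) + u(0, 1) = -104/(-5) + sqrt(3 + 1) = -1/5*(-104) + sqrt(4) = 104/5 + 2 = 114/5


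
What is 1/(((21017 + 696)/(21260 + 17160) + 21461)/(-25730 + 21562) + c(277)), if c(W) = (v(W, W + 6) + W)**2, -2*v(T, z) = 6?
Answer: 160134560/12021437673227 ≈ 1.3321e-5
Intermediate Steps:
v(T, z) = -3 (v(T, z) = -1/2*6 = -3)
c(W) = (-3 + W)**2
1/(((21017 + 696)/(21260 + 17160) + 21461)/(-25730 + 21562) + c(277)) = 1/(((21017 + 696)/(21260 + 17160) + 21461)/(-25730 + 21562) + (-3 + 277)**2) = 1/((21713/38420 + 21461)/(-4168) + 274**2) = 1/((21713*(1/38420) + 21461)*(-1/4168) + 75076) = 1/((21713/38420 + 21461)*(-1/4168) + 75076) = 1/((824553333/38420)*(-1/4168) + 75076) = 1/(-824553333/160134560 + 75076) = 1/(12021437673227/160134560) = 160134560/12021437673227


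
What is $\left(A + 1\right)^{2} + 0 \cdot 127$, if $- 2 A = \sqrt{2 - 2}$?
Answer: $1$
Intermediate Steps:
$A = 0$ ($A = - \frac{\sqrt{2 - 2}}{2} = - \frac{\sqrt{0}}{2} = \left(- \frac{1}{2}\right) 0 = 0$)
$\left(A + 1\right)^{2} + 0 \cdot 127 = \left(0 + 1\right)^{2} + 0 \cdot 127 = 1^{2} + 0 = 1 + 0 = 1$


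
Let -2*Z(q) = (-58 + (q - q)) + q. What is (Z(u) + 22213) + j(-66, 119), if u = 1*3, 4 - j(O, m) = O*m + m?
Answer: 59959/2 ≈ 29980.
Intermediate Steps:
j(O, m) = 4 - m - O*m (j(O, m) = 4 - (O*m + m) = 4 - (m + O*m) = 4 + (-m - O*m) = 4 - m - O*m)
u = 3
Z(q) = 29 - q/2 (Z(q) = -((-58 + (q - q)) + q)/2 = -((-58 + 0) + q)/2 = -(-58 + q)/2 = 29 - q/2)
(Z(u) + 22213) + j(-66, 119) = ((29 - ½*3) + 22213) + (4 - 1*119 - 1*(-66)*119) = ((29 - 3/2) + 22213) + (4 - 119 + 7854) = (55/2 + 22213) + 7739 = 44481/2 + 7739 = 59959/2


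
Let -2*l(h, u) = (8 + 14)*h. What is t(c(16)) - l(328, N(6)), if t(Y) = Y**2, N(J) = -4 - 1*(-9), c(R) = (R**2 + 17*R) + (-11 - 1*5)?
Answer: 265752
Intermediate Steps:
c(R) = -16 + R**2 + 17*R (c(R) = (R**2 + 17*R) + (-11 - 5) = (R**2 + 17*R) - 16 = -16 + R**2 + 17*R)
N(J) = 5 (N(J) = -4 + 9 = 5)
l(h, u) = -11*h (l(h, u) = -(8 + 14)*h/2 = -11*h)
t(c(16)) - l(328, N(6)) = (-16 + 16**2 + 17*16)**2 - (-11)*328 = (-16 + 256 + 272)**2 - 1*(-3608) = 512**2 + 3608 = 262144 + 3608 = 265752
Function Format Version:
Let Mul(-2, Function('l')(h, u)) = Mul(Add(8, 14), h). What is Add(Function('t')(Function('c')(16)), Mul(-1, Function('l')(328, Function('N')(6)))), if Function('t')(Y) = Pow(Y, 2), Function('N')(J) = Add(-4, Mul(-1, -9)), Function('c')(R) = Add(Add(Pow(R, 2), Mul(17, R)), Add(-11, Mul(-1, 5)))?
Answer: 265752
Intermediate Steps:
Function('c')(R) = Add(-16, Pow(R, 2), Mul(17, R)) (Function('c')(R) = Add(Add(Pow(R, 2), Mul(17, R)), Add(-11, -5)) = Add(Add(Pow(R, 2), Mul(17, R)), -16) = Add(-16, Pow(R, 2), Mul(17, R)))
Function('N')(J) = 5 (Function('N')(J) = Add(-4, 9) = 5)
Function('l')(h, u) = Mul(-11, h) (Function('l')(h, u) = Mul(Rational(-1, 2), Mul(Add(8, 14), h)) = Mul(Rational(-1, 2), Mul(22, h)) = Mul(-11, h))
Add(Function('t')(Function('c')(16)), Mul(-1, Function('l')(328, Function('N')(6)))) = Add(Pow(Add(-16, Pow(16, 2), Mul(17, 16)), 2), Mul(-1, Mul(-11, 328))) = Add(Pow(Add(-16, 256, 272), 2), Mul(-1, -3608)) = Add(Pow(512, 2), 3608) = Add(262144, 3608) = 265752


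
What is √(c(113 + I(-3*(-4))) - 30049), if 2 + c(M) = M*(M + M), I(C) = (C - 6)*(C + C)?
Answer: √102047 ≈ 319.45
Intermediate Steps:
I(C) = 2*C*(-6 + C) (I(C) = (-6 + C)*(2*C) = 2*C*(-6 + C))
c(M) = -2 + 2*M² (c(M) = -2 + M*(M + M) = -2 + M*(2*M) = -2 + 2*M²)
√(c(113 + I(-3*(-4))) - 30049) = √((-2 + 2*(113 + 2*(-3*(-4))*(-6 - 3*(-4)))²) - 30049) = √((-2 + 2*(113 + 2*12*(-6 + 12))²) - 30049) = √((-2 + 2*(113 + 2*12*6)²) - 30049) = √((-2 + 2*(113 + 144)²) - 30049) = √((-2 + 2*257²) - 30049) = √((-2 + 2*66049) - 30049) = √((-2 + 132098) - 30049) = √(132096 - 30049) = √102047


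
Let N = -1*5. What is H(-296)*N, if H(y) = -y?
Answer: -1480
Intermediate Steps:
N = -5
H(-296)*N = -1*(-296)*(-5) = 296*(-5) = -1480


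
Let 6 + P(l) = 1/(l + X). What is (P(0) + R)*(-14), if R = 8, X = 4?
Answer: -63/2 ≈ -31.500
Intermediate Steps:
P(l) = -6 + 1/(4 + l) (P(l) = -6 + 1/(l + 4) = -6 + 1/(4 + l))
(P(0) + R)*(-14) = ((-23 - 6*0)/(4 + 0) + 8)*(-14) = ((-23 + 0)/4 + 8)*(-14) = ((1/4)*(-23) + 8)*(-14) = (-23/4 + 8)*(-14) = (9/4)*(-14) = -63/2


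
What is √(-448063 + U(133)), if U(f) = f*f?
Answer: I*√430374 ≈ 656.03*I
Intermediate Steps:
U(f) = f²
√(-448063 + U(133)) = √(-448063 + 133²) = √(-448063 + 17689) = √(-430374) = I*√430374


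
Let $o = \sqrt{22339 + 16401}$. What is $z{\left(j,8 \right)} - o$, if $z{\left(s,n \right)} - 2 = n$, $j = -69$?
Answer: $10 - 2 \sqrt{9685} \approx -186.82$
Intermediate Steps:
$o = 2 \sqrt{9685}$ ($o = \sqrt{38740} = 2 \sqrt{9685} \approx 196.82$)
$z{\left(s,n \right)} = 2 + n$
$z{\left(j,8 \right)} - o = \left(2 + 8\right) - 2 \sqrt{9685} = 10 - 2 \sqrt{9685}$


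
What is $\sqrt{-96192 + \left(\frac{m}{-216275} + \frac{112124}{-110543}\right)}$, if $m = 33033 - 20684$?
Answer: $\frac{i \sqrt{2199271861647227676992451}}{4781537465} \approx 310.15 i$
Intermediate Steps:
$m = 12349$
$\sqrt{-96192 + \left(\frac{m}{-216275} + \frac{112124}{-110543}\right)} = \sqrt{-96192 + \left(\frac{12349}{-216275} + \frac{112124}{-110543}\right)} = \sqrt{-96192 + \left(12349 \left(- \frac{1}{216275}\right) + 112124 \left(- \frac{1}{110543}\right)\right)} = \sqrt{-96192 - \frac{25614713607}{23907687325}} = \sqrt{- \frac{2299753873880007}{23907687325}} = \frac{i \sqrt{2199271861647227676992451}}{4781537465}$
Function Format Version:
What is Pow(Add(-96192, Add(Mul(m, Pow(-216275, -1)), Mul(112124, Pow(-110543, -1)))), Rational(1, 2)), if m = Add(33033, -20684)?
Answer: Mul(Rational(1, 4781537465), I, Pow(2199271861647227676992451, Rational(1, 2))) ≈ Mul(310.15, I)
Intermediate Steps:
m = 12349
Pow(Add(-96192, Add(Mul(m, Pow(-216275, -1)), Mul(112124, Pow(-110543, -1)))), Rational(1, 2)) = Pow(Add(-96192, Add(Mul(12349, Pow(-216275, -1)), Mul(112124, Pow(-110543, -1)))), Rational(1, 2)) = Pow(Add(-96192, Add(Mul(12349, Rational(-1, 216275)), Mul(112124, Rational(-1, 110543)))), Rational(1, 2)) = Pow(Add(-96192, Add(Rational(-12349, 216275), Rational(-112124, 110543))), Rational(1, 2)) = Pow(Add(-96192, Rational(-25614713607, 23907687325)), Rational(1, 2)) = Pow(Rational(-2299753873880007, 23907687325), Rational(1, 2)) = Mul(Rational(1, 4781537465), I, Pow(2199271861647227676992451, Rational(1, 2)))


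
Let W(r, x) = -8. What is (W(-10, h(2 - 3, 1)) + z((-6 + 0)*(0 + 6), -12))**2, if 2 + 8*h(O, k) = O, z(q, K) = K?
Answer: 400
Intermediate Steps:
h(O, k) = -1/4 + O/8
(W(-10, h(2 - 3, 1)) + z((-6 + 0)*(0 + 6), -12))**2 = (-8 - 12)**2 = (-20)**2 = 400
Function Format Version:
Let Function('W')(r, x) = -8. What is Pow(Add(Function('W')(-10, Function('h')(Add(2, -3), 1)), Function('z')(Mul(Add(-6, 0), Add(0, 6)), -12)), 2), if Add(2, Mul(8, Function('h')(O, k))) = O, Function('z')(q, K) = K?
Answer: 400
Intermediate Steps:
Function('h')(O, k) = Add(Rational(-1, 4), Mul(Rational(1, 8), O))
Pow(Add(Function('W')(-10, Function('h')(Add(2, -3), 1)), Function('z')(Mul(Add(-6, 0), Add(0, 6)), -12)), 2) = Pow(Add(-8, -12), 2) = Pow(-20, 2) = 400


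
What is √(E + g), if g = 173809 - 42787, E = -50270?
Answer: 28*√103 ≈ 284.17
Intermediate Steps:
g = 131022
√(E + g) = √(-50270 + 131022) = √80752 = 28*√103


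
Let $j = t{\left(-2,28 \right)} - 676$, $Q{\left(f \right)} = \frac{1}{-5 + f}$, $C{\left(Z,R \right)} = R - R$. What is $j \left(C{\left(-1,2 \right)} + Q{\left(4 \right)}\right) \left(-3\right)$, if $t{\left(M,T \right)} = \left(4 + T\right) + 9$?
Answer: $-1905$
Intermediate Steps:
$C{\left(Z,R \right)} = 0$
$t{\left(M,T \right)} = 13 + T$
$j = -635$ ($j = \left(13 + 28\right) - 676 = 41 - 676 = -635$)
$j \left(C{\left(-1,2 \right)} + Q{\left(4 \right)}\right) \left(-3\right) = - 635 \left(0 + \frac{1}{-5 + 4}\right) \left(-3\right) = - 635 \left(0 + \frac{1}{-1}\right) \left(-3\right) = - 635 \left(0 - 1\right) \left(-3\right) = - 635 \left(\left(-1\right) \left(-3\right)\right) = \left(-635\right) 3 = -1905$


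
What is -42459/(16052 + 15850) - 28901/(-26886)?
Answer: -18296081/71476431 ≈ -0.25597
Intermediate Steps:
-42459/(16052 + 15850) - 28901/(-26886) = -42459/31902 - 28901*(-1/26886) = -42459*1/31902 + 28901/26886 = -14153/10634 + 28901/26886 = -18296081/71476431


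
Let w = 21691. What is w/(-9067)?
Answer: -21691/9067 ≈ -2.3923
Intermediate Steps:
w/(-9067) = 21691/(-9067) = 21691*(-1/9067) = -21691/9067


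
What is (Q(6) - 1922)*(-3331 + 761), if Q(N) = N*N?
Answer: 4847020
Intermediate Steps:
Q(N) = N²
(Q(6) - 1922)*(-3331 + 761) = (6² - 1922)*(-3331 + 761) = (36 - 1922)*(-2570) = -1886*(-2570) = 4847020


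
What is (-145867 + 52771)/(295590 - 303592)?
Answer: 46548/4001 ≈ 11.634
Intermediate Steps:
(-145867 + 52771)/(295590 - 303592) = -93096/(-8002) = -93096*(-1/8002) = 46548/4001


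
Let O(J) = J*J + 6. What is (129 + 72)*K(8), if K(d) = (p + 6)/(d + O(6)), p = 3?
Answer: 1809/50 ≈ 36.180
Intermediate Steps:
O(J) = 6 + J**2 (O(J) = J**2 + 6 = 6 + J**2)
K(d) = 9/(42 + d) (K(d) = (3 + 6)/(d + (6 + 6**2)) = 9/(d + (6 + 36)) = 9/(d + 42) = 9/(42 + d))
(129 + 72)*K(8) = (129 + 72)*(9/(42 + 8)) = 201*(9/50) = 1809/50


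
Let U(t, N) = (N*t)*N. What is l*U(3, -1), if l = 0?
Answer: 0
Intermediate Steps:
U(t, N) = t*N²
l*U(3, -1) = 0*(3*(-1)²) = 0*(3*1) = 0*3 = 0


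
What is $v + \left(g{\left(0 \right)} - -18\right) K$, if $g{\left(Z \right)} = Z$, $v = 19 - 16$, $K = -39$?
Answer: $-699$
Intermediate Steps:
$v = 3$
$v + \left(g{\left(0 \right)} - -18\right) K = 3 + \left(0 - -18\right) \left(-39\right) = 3 + \left(0 + 18\right) \left(-39\right) = 3 + 18 \left(-39\right) = 3 - 702 = -699$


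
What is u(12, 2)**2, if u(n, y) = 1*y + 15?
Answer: 289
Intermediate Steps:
u(n, y) = 15 + y (u(n, y) = y + 15 = 15 + y)
u(12, 2)**2 = (15 + 2)**2 = 17**2 = 289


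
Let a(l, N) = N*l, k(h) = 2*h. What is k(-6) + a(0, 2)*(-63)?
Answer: -12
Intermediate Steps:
k(-6) + a(0, 2)*(-63) = 2*(-6) + (2*0)*(-63) = -12 + 0*(-63) = -12 + 0 = -12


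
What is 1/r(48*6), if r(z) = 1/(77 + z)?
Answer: 365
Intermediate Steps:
1/r(48*6) = 1/(1/(77 + 48*6)) = 1/(1/(77 + 288)) = 1/(1/365) = 365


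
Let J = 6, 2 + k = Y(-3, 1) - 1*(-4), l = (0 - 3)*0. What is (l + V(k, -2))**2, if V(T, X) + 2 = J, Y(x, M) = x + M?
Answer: 16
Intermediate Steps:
Y(x, M) = M + x
l = 0 (l = -3*0 = 0)
k = 0 (k = -2 + ((1 - 3) - 1*(-4)) = -2 + (-2 + 4) = -2 + 2 = 0)
V(T, X) = 4 (V(T, X) = -2 + 6 = 4)
(l + V(k, -2))**2 = (0 + 4)**2 = 4**2 = 16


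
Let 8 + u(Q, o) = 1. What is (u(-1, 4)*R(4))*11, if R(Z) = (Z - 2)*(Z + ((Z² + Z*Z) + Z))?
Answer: -6160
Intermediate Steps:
u(Q, o) = -7 (u(Q, o) = -8 + 1 = -7)
R(Z) = (-2 + Z)*(2*Z + 2*Z²) (R(Z) = (-2 + Z)*(Z + ((Z² + Z²) + Z)) = (-2 + Z)*(Z + (2*Z² + Z)) = (-2 + Z)*(Z + (Z + 2*Z²)) = (-2 + Z)*(2*Z + 2*Z²))
(u(-1, 4)*R(4))*11 = -14*4*(-2 + 4² - 1*4)*11 = -14*4*(-2 + 16 - 4)*11 = -14*4*10*11 = -7*80*11 = -560*11 = -6160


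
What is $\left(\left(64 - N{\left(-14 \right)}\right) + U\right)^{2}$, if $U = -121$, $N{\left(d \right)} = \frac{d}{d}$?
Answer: $3364$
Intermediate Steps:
$N{\left(d \right)} = 1$
$\left(\left(64 - N{\left(-14 \right)}\right) + U\right)^{2} = \left(\left(64 - 1\right) - 121\right)^{2} = \left(63 - 121\right)^{2} = \left(-58\right)^{2} = 3364$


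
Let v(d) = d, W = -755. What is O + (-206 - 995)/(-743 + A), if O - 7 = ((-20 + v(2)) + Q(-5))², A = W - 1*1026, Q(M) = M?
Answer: 1354065/2524 ≈ 536.48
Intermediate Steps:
A = -1781 (A = -755 - 1*1026 = -755 - 1026 = -1781)
O = 536 (O = 7 + ((-20 + 2) - 5)² = 7 + (-18 - 5)² = 7 + (-23)² = 7 + 529 = 536)
O + (-206 - 995)/(-743 + A) = 536 + (-206 - 995)/(-743 - 1781) = 536 - 1201/(-2524) = 536 - 1201*(-1/2524) = 536 + 1201/2524 = 1354065/2524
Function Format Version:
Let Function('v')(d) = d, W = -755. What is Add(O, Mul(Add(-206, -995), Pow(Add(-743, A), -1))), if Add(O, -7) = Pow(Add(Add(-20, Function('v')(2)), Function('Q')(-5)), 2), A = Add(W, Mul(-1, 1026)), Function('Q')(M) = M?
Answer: Rational(1354065, 2524) ≈ 536.48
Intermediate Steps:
A = -1781 (A = Add(-755, Mul(-1, 1026)) = Add(-755, -1026) = -1781)
O = 536 (O = Add(7, Pow(Add(Add(-20, 2), -5), 2)) = Add(7, Pow(Add(-18, -5), 2)) = Add(7, Pow(-23, 2)) = Add(7, 529) = 536)
Add(O, Mul(Add(-206, -995), Pow(Add(-743, A), -1))) = Add(536, Mul(Add(-206, -995), Pow(Add(-743, -1781), -1))) = Add(536, Mul(-1201, Pow(-2524, -1))) = Add(536, Mul(-1201, Rational(-1, 2524))) = Add(536, Rational(1201, 2524)) = Rational(1354065, 2524)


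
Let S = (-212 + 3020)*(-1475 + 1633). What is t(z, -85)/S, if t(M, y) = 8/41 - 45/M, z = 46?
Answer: -1477/836750304 ≈ -1.7652e-6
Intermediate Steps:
t(M, y) = 8/41 - 45/M (t(M, y) = 8*(1/41) - 45/M = 8/41 - 45/M)
S = 443664 (S = 2808*158 = 443664)
t(z, -85)/S = (8/41 - 45/46)/443664 = (8/41 - 45*1/46)*(1/443664) = (8/41 - 45/46)*(1/443664) = -1477/1886*1/443664 = -1477/836750304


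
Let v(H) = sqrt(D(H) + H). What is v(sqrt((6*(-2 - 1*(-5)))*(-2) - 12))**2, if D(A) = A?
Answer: 8*I*sqrt(3) ≈ 13.856*I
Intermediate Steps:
v(H) = sqrt(2)*sqrt(H) (v(H) = sqrt(H + H) = sqrt(2*H) = sqrt(2)*sqrt(H))
v(sqrt((6*(-2 - 1*(-5)))*(-2) - 12))**2 = (sqrt(2)*sqrt(sqrt((6*(-2 - 1*(-5)))*(-2) - 12)))**2 = (sqrt(2)*sqrt(sqrt((6*(-2 + 5))*(-2) - 12)))**2 = (sqrt(2)*sqrt(sqrt((6*3)*(-2) - 12)))**2 = (sqrt(2)*sqrt(sqrt(18*(-2) - 12)))**2 = (sqrt(2)*sqrt(sqrt(-36 - 12)))**2 = (sqrt(2)*sqrt(sqrt(-48)))**2 = (sqrt(2)*sqrt(4*I*sqrt(3)))**2 = (sqrt(2)*(2*3**(1/4)*sqrt(I)))**2 = (2*sqrt(2)*3**(1/4)*sqrt(I))**2 = 8*I*sqrt(3)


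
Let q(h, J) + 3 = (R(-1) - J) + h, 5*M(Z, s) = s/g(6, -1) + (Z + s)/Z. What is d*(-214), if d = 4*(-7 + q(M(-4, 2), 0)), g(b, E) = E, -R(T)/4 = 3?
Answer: 95444/5 ≈ 19089.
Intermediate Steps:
R(T) = -12 (R(T) = -4*3 = -12)
M(Z, s) = -s/5 + (Z + s)/(5*Z) (M(Z, s) = (s/(-1) + (Z + s)/Z)/5 = (s*(-1) + (Z + s)/Z)/5 = (-s + (Z + s)/Z)/5 = -s/5 + (Z + s)/(5*Z))
q(h, J) = -15 + h - J (q(h, J) = -3 + ((-12 - J) + h) = -3 + (-12 + h - J) = -15 + h - J)
d = -446/5 (d = 4*(-7 + (-15 + (⅕)*(2 - 4*(1 - 1*2))/(-4) - 1*0)) = 4*(-7 + (-15 + (⅕)*(-¼)*(2 - 4*(1 - 2)) + 0)) = 4*(-7 + (-15 + (⅕)*(-¼)*(2 - 4*(-1)) + 0)) = 4*(-7 + (-15 + (⅕)*(-¼)*(2 + 4) + 0)) = 4*(-7 + (-15 + (⅕)*(-¼)*6 + 0)) = 4*(-7 + (-15 - 3/10 + 0)) = 4*(-7 - 153/10) = 4*(-223/10) = -446/5 ≈ -89.200)
d*(-214) = -446/5*(-214) = 95444/5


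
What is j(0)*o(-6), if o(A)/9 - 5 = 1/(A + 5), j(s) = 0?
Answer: 0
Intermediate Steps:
o(A) = 45 + 9/(5 + A) (o(A) = 45 + 9/(A + 5) = 45 + 9/(5 + A))
j(0)*o(-6) = 0*(9*(26 + 5*(-6))/(5 - 6)) = 0*(9*(26 - 30)/(-1)) = 0*(9*(-1)*(-4)) = 0*36 = 0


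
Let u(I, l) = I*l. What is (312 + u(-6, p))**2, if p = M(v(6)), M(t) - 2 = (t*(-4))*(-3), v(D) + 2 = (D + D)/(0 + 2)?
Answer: 144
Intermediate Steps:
v(D) = -2 + D (v(D) = -2 + (D + D)/(0 + 2) = -2 + (2*D)/2 = -2 + (2*D)*(1/2) = -2 + D)
M(t) = 2 + 12*t (M(t) = 2 + (t*(-4))*(-3) = 2 - 4*t*(-3) = 2 + 12*t)
p = 50 (p = 2 + 12*(-2 + 6) = 2 + 12*4 = 2 + 48 = 50)
(312 + u(-6, p))**2 = (312 - 6*50)**2 = (312 - 300)**2 = 12**2 = 144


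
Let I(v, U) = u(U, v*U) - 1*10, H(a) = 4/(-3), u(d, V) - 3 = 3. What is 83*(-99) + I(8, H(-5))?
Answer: -8221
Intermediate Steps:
u(d, V) = 6 (u(d, V) = 3 + 3 = 6)
H(a) = -4/3 (H(a) = 4*(-⅓) = -4/3)
I(v, U) = -4 (I(v, U) = 6 - 1*10 = 6 - 10 = -4)
83*(-99) + I(8, H(-5)) = 83*(-99) - 4 = -8217 - 4 = -8221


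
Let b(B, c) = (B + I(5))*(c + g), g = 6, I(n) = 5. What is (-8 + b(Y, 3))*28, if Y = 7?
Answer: 2800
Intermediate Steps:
b(B, c) = (5 + B)*(6 + c) (b(B, c) = (B + 5)*(c + 6) = (5 + B)*(6 + c))
(-8 + b(Y, 3))*28 = (-8 + (30 + 5*3 + 6*7 + 7*3))*28 = (-8 + (30 + 15 + 42 + 21))*28 = (-8 + 108)*28 = 100*28 = 2800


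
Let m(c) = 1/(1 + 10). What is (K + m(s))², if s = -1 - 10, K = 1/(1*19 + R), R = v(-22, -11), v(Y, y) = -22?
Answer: 64/1089 ≈ 0.058770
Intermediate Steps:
R = -22
K = -⅓ (K = 1/(1*19 - 22) = 1/(19 - 22) = 1/(-3) = -⅓ ≈ -0.33333)
s = -11
m(c) = 1/11
(K + m(s))² = (-⅓ + 1/11)² = (-8/33)² = 64/1089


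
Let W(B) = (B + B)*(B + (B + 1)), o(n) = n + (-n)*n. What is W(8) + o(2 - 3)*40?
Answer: 192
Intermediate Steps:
o(n) = n - n**2
W(B) = 2*B*(1 + 2*B) (W(B) = (2*B)*(B + (1 + B)) = (2*B)*(1 + 2*B) = 2*B*(1 + 2*B))
W(8) + o(2 - 3)*40 = 2*8*(1 + 2*8) + ((2 - 3)*(1 - (2 - 3)))*40 = 2*8*(1 + 16) - (1 - 1*(-1))*40 = 2*8*17 - (1 + 1)*40 = 272 - 1*2*40 = 272 - 2*40 = 272 - 80 = 192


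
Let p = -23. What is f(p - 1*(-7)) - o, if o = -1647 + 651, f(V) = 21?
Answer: 1017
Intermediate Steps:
o = -996
f(p - 1*(-7)) - o = 21 - 1*(-996) = 21 + 996 = 1017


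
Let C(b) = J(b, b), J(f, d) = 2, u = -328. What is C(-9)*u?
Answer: -656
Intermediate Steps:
C(b) = 2
C(-9)*u = 2*(-328) = -656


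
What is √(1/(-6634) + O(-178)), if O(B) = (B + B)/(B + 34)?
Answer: √979161815/19902 ≈ 1.5723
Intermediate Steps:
O(B) = 2*B/(34 + B) (O(B) = (2*B)/(34 + B) = 2*B/(34 + B))
√(1/(-6634) + O(-178)) = √(1/(-6634) + 2*(-178)/(34 - 178)) = √(-1/6634 + 2*(-178)/(-144)) = √(-1/6634 + 2*(-178)*(-1/144)) = √(-1/6634 + 89/36) = √(295195/119412) = √979161815/19902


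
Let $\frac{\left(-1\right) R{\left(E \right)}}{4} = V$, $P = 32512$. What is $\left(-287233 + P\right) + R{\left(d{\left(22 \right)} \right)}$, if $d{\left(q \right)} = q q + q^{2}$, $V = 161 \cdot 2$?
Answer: $-256009$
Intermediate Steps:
$V = 322$
$d{\left(q \right)} = 2 q^{2}$ ($d{\left(q \right)} = q^{2} + q^{2} = 2 q^{2}$)
$R{\left(E \right)} = -1288$ ($R{\left(E \right)} = \left(-4\right) 322 = -1288$)
$\left(-287233 + P\right) + R{\left(d{\left(22 \right)} \right)} = \left(-287233 + 32512\right) - 1288 = -254721 - 1288 = -256009$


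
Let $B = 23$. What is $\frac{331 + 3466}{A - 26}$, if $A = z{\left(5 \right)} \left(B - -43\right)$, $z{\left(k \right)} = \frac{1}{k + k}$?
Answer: $- \frac{18985}{97} \approx -195.72$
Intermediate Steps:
$z{\left(k \right)} = \frac{1}{2 k}$
$A = \frac{33}{5}$ ($A = \frac{1}{2 \cdot 5} \left(23 - -43\right) = \frac{1}{2} \cdot \frac{1}{5} \left(23 + 43\right) = \frac{1}{10} \cdot 66 = \frac{33}{5} \approx 6.6$)
$\frac{331 + 3466}{A - 26} = \frac{331 + 3466}{\frac{33}{5} - 26} = \frac{3797}{- \frac{97}{5}} = 3797 \left(- \frac{5}{97}\right) = - \frac{18985}{97}$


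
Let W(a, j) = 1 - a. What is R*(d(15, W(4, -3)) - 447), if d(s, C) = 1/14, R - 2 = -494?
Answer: 1539222/7 ≈ 2.1989e+5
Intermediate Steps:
R = -492 (R = 2 - 494 = -492)
d(s, C) = 1/14
R*(d(15, W(4, -3)) - 447) = -492*(1/14 - 447) = -492*(-6257/14) = 1539222/7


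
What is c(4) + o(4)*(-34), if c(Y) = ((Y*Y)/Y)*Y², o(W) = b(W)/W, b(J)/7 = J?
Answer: -174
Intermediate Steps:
b(J) = 7*J
o(W) = 7 (o(W) = (7*W)/W = 7)
c(Y) = Y³ (c(Y) = (Y²/Y)*Y² = Y*Y² = Y³)
c(4) + o(4)*(-34) = 4³ + 7*(-34) = 64 - 238 = -174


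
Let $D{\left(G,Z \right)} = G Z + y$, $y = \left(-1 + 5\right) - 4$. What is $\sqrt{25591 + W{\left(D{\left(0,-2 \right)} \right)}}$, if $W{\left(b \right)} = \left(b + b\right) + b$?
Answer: $\sqrt{25591} \approx 159.97$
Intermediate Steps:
$y = 0$ ($y = 4 - 4 = 0$)
$D{\left(G,Z \right)} = G Z$ ($D{\left(G,Z \right)} = G Z + 0 = G Z$)
$W{\left(b \right)} = 3 b$ ($W{\left(b \right)} = 2 b + b = 3 b$)
$\sqrt{25591 + W{\left(D{\left(0,-2 \right)} \right)}} = \sqrt{25591 + 3 \cdot 0 \left(-2\right)} = \sqrt{25591 + 3 \cdot 0} = \sqrt{25591 + 0} = \sqrt{25591}$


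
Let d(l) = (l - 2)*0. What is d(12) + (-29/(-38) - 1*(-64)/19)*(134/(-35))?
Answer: -10519/665 ≈ -15.818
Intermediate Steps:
d(l) = 0 (d(l) = (-2 + l)*0 = 0)
d(12) + (-29/(-38) - 1*(-64)/19)*(134/(-35)) = 0 + (-29/(-38) - 1*(-64)/19)*(134/(-35)) = 0 + (-29*(-1/38) + 64*(1/19))*(134*(-1/35)) = 0 + (29/38 + 64/19)*(-134/35) = 0 + (157/38)*(-134/35) = 0 - 10519/665 = -10519/665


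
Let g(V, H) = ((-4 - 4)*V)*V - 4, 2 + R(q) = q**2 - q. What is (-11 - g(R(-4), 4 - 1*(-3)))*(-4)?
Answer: -10340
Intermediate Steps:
R(q) = -2 + q**2 - q (R(q) = -2 + (q**2 - q) = -2 + q**2 - q)
g(V, H) = -4 - 8*V**2 (g(V, H) = (-8*V)*V - 4 = -8*V**2 - 4 = -4 - 8*V**2)
(-11 - g(R(-4), 4 - 1*(-3)))*(-4) = (-11 - (-4 - 8*(-2 + (-4)**2 - 1*(-4))**2))*(-4) = (-11 - (-4 - 8*(-2 + 16 + 4)**2))*(-4) = (-11 - (-4 - 8*18**2))*(-4) = (-11 - (-4 - 8*324))*(-4) = (-11 - (-4 - 2592))*(-4) = (-11 - 1*(-2596))*(-4) = (-11 + 2596)*(-4) = 2585*(-4) = -10340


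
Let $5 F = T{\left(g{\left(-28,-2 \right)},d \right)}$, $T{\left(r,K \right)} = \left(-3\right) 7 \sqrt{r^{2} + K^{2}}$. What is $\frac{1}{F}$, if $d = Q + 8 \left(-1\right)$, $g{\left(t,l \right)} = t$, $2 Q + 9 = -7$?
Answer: $- \frac{\sqrt{65}}{1092} \approx -0.007383$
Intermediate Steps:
$Q = -8$ ($Q = - \frac{9}{2} + \frac{1}{2} \left(-7\right) = - \frac{9}{2} - \frac{7}{2} = -8$)
$d = -16$ ($d = -8 + 8 \left(-1\right) = -8 - 8 = -16$)
$T{\left(r,K \right)} = - 21 \sqrt{K^{2} + r^{2}}$
$F = - \frac{84 \sqrt{65}}{5}$ ($F = \frac{\left(-21\right) \sqrt{\left(-16\right)^{2} + \left(-28\right)^{2}}}{5} = \frac{\left(-21\right) \sqrt{256 + 784}}{5} = \frac{\left(-21\right) \sqrt{1040}}{5} = \frac{\left(-21\right) 4 \sqrt{65}}{5} = \frac{\left(-84\right) \sqrt{65}}{5} = - \frac{84 \sqrt{65}}{5} \approx -135.45$)
$\frac{1}{F} = \frac{1}{\left(- \frac{84}{5}\right) \sqrt{65}} = - \frac{\sqrt{65}}{1092}$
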